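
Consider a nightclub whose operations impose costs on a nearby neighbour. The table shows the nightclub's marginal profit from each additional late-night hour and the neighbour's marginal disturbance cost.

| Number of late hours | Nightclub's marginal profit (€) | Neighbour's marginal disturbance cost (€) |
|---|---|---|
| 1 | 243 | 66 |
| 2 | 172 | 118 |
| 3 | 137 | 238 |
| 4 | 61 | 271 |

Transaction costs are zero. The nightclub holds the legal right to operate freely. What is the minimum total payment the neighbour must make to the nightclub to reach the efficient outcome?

€198

Left alone the nightclub would choose level 4 (marginal profit stays positive).
Efficient level: k* = 2 (marginal profit ≥ marginal disturbance cost through 2).
The neighbour must at least cover the nightclub's forgone profit from cutting 4→2: 137 + 61 = 198.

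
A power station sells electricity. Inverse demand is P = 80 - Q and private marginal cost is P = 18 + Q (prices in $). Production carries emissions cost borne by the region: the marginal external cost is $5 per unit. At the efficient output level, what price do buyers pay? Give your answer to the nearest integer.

Social marginal cost = private MC + MEC = 23 + Q.
Set SMC = demand: 23 + Q = 80 - Q → Q* = 28.5000.
Consumer price on the demand curve at Q*: 80 − 1×28.5000 = 51.5000.

P = $52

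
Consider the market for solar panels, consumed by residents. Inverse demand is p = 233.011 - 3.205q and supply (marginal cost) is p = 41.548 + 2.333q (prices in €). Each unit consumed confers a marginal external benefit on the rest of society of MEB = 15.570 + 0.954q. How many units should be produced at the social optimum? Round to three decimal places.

Social marginal benefit = demand + MEB = 248.581 - 2.251q.
Set SMB = MC: 248.581 - 2.251q = 41.548 + 2.333q → q* = 45.1643.

q* = 45.164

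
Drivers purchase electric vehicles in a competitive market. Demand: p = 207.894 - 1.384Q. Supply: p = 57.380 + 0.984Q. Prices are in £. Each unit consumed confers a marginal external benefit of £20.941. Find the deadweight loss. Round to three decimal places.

Market equilibrium (private): 57.380 + 0.984Q = 207.894 - 1.384Q → Q_m = 63.5617.
Social marginal benefit = demand + MEB = 228.835 - 1.384Q.
Set SMB = MC: 228.835 - 1.384Q = 57.380 + 0.984Q → Q* = 72.4050.
Between Q* and Q_m the wedge SMB − MC runs linearly from 0 to MEB(Q_m), so the loss is a triangle.
DWL = ½ × 8.8433 × 20.9410 = 92.5938.

DWL = £92.594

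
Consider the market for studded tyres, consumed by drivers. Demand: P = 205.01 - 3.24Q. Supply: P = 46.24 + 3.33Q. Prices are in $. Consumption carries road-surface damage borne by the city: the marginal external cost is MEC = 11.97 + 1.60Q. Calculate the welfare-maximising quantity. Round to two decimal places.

Q* = 17.97

Social marginal benefit = demand − MEC = 193.04 - 4.84Q.
Set SMB = MC: 193.04 - 4.84Q = 46.24 + 3.33Q → Q* = 17.9682.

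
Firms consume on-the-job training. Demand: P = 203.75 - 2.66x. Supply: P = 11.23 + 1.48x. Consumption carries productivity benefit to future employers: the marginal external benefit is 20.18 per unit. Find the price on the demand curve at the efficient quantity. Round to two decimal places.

Social marginal benefit = demand + MEB = 223.93 - 2.66x.
Set SMB = MC: 223.93 - 2.66x = 11.23 + 1.48x → x* = 51.3768.
Consumer price on the demand curve at x*: 203.75 − 2.66×51.3768 = 67.0877.

P = 67.09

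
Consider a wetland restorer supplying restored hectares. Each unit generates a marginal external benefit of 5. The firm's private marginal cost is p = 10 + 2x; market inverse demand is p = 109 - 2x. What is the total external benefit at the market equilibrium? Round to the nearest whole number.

Market equilibrium (private): 10 + 2x = 109 - 2x → x_m = 24.7500.
Total external benefit = MEB × x_m = 5 × 24.7500 = 123.7500.

124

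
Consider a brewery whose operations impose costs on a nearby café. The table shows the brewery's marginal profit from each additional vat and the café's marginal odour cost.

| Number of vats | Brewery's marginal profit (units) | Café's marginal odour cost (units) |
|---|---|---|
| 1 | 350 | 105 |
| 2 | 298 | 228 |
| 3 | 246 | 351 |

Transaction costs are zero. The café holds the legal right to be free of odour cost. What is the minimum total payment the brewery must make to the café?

333

Efficient level: marginal profit ≥ marginal odour cost through level 2, so k* = 2.
With the café holding the right, the brewery must at least compensate total damage at k*: 105 + 228 = 333.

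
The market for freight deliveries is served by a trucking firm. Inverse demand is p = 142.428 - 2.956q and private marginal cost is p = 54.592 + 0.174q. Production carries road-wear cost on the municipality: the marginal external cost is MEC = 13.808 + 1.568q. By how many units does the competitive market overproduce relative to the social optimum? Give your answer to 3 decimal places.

Market equilibrium (private): 54.592 + 0.174q = 142.428 - 2.956q → q_m = 28.0626.
Social marginal cost = private MC + MEC = 68.400 + 1.742q.
Set SMC = demand: 68.400 + 1.742q = 142.428 - 2.956q → q* = 15.7573.
Gap = |28.0626 − 15.7573| = 12.3053.

12.305 units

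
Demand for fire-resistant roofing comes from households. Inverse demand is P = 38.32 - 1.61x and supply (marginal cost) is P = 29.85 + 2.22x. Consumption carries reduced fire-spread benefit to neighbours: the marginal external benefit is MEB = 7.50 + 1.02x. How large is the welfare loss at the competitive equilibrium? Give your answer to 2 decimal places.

Market equilibrium (private): 29.85 + 2.22x = 38.32 - 1.61x → x_m = 2.2115.
Social marginal benefit = demand + MEB = 45.82 - 0.59x.
Set SMB = MC: 45.82 - 0.59x = 29.85 + 2.22x → x* = 5.6833.
Height of the DWL triangle at x_m is SMB(x_m) − MC(x_m) = MEB(x_m) = 9.7557.
DWL = ½ × 3.4718 × 9.7557 = 16.9349.

DWL = 16.93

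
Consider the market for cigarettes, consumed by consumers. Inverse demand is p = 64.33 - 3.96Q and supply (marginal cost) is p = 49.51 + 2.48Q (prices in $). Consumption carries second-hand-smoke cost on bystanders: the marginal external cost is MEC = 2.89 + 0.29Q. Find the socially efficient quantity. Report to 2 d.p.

Social marginal benefit = demand − MEC = 61.44 - 4.25Q.
Set SMB = MC: 61.44 - 4.25Q = 49.51 + 2.48Q → Q* = 1.7727.

Q* = 1.77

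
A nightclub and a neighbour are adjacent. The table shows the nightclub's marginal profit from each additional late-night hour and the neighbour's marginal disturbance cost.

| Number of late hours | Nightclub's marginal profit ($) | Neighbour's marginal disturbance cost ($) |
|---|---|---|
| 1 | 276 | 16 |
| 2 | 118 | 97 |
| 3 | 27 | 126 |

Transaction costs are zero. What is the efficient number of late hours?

Bargaining reaches the level where marginal profit last exceeds marginal disturbance cost.
That holds through level 2 (118 ≥ 97) but not at 3 (27 < 126).

2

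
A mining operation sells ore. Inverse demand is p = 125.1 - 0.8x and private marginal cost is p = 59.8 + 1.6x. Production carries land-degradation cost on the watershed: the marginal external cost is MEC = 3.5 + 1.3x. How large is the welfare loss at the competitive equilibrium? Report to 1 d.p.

Market equilibrium (private): 59.8 + 1.6x = 125.1 - 0.8x → x_m = 27.2083.
Social marginal cost = private MC + MEC = 63.3 + 2.9x.
Set SMC = demand: 63.3 + 2.9x = 125.1 - 0.8x → x* = 16.7027.
Between x* and x_m the wedge SMC − demand runs linearly from 0 to MEC(x_m), so the loss is a triangle.
DWL = ½ × 10.5056 × 38.8708 = 204.1805.

DWL = 204.2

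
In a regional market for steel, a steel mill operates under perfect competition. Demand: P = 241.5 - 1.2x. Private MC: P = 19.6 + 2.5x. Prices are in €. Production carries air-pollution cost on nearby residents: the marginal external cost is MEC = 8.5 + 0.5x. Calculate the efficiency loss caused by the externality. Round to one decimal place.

Market equilibrium (private): 19.6 + 2.5x = 241.5 - 1.2x → x_m = 59.9730.
Social marginal cost = private MC + MEC = 28.1 + 3.0x.
Set SMC = demand: 28.1 + 3.0x = 241.5 - 1.2x → x* = 50.8095.
Between x* and x_m the wedge SMC − demand runs linearly from 0 to MEC(x_m), so the loss is a triangle.
DWL = ½ × 9.1635 × 38.4865 = 176.3355.

DWL = €176.3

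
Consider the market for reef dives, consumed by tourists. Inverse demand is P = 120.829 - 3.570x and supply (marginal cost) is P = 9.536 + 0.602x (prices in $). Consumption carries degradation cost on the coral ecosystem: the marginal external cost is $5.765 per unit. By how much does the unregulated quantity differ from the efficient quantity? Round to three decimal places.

1.382 units

Market equilibrium (private): 9.536 + 0.602x = 120.829 - 3.570x → x_m = 26.6762.
Social marginal benefit = demand − MEC = 115.064 - 3.570x.
Set SMB = MC: 115.064 - 3.570x = 9.536 + 0.602x → x* = 25.2943.
Gap = |26.6762 − 25.2943| = 1.3819.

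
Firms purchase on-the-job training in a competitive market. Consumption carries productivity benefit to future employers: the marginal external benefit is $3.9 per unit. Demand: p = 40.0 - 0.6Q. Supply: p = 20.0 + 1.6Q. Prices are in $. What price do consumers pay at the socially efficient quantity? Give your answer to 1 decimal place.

Social marginal benefit = demand + MEB = 43.9 - 0.6Q.
Set SMB = MC: 43.9 - 0.6Q = 20.0 + 1.6Q → Q* = 10.8636.
Consumer price on the demand curve at Q*: 40.0 − 0.6×10.8636 = 33.4818.

P = $33.5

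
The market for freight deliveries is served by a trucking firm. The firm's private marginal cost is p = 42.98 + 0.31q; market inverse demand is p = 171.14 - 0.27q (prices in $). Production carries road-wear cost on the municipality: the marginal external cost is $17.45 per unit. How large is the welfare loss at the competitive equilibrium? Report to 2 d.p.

Market equilibrium (private): 42.98 + 0.31q = 171.14 - 0.27q → q_m = 220.9655.
Social marginal cost = private MC + MEC = 60.43 + 0.31q.
Set SMC = demand: 60.43 + 0.31q = 171.14 - 0.27q → q* = 190.8793.
The loss is the area between SMC and demand from q* to q_m; with linear curves that's a triangle of height MEC(q_m).
DWL = ½ × 30.0862 × 17.4500 = 262.5021.

DWL = $262.50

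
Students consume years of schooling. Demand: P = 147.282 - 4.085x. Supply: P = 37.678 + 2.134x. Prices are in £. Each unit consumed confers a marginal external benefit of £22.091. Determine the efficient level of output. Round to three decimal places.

Social marginal benefit = demand + MEB = 169.373 - 4.085x.
Set SMB = MC: 169.373 - 4.085x = 37.678 + 2.134x → x* = 21.1762.

x* = 21.176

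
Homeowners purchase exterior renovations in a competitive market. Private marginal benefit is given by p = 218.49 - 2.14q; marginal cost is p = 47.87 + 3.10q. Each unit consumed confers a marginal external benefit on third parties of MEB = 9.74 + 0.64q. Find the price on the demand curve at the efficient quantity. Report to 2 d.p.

Social marginal benefit = demand + MEB = 228.23 - 1.50q.
Set SMB = MC: 228.23 - 1.50q = 47.87 + 3.10q → q* = 39.2087.
Consumer price on the demand curve at q*: 218.49 − 2.14×39.2087 = 134.5834.

P = 134.58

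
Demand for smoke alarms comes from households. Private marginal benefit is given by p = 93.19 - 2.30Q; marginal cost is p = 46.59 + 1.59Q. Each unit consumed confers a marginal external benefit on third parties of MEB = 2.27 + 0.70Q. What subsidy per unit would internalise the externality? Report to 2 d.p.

subsidy = 12.99 per unit

Social marginal benefit = demand + MEB = 95.46 - 1.60Q.
Set SMB = MC: 95.46 - 1.60Q = 46.59 + 1.59Q → Q* = 15.3197.
The Pigouvian subsidy equals MEB at Q*: 2.27 + 0.70×15.3197 = 12.9938.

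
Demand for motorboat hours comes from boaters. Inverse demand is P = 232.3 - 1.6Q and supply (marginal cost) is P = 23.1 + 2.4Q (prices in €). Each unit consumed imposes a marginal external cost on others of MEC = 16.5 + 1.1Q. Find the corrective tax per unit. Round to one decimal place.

tax = €58.1 per unit

Social marginal benefit = demand − MEC = 215.8 - 2.7Q.
Set SMB = MC: 215.8 - 2.7Q = 23.1 + 2.4Q → Q* = 37.7843.
The Pigouvian tax equals MEC at Q*: 16.5 + 1.1×37.7843 = 58.0627.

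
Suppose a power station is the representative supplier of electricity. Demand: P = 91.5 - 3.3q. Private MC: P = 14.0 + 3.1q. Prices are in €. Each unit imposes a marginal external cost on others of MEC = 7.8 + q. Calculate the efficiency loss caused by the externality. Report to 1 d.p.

DWL = €26.8

Market equilibrium (private): 14.0 + 3.1q = 91.5 - 3.3q → q_m = 12.1094.
Social marginal cost = private MC + MEC = 21.8 + 4.1q.
Set SMC = demand: 21.8 + 4.1q = 91.5 - 3.3q → q* = 9.4189.
Between q* and q_m the wedge SMC − demand runs linearly from 0 to MEC(q_m), so the loss is a triangle.
DWL = ½ × 2.6905 × 19.9094 = 26.7831.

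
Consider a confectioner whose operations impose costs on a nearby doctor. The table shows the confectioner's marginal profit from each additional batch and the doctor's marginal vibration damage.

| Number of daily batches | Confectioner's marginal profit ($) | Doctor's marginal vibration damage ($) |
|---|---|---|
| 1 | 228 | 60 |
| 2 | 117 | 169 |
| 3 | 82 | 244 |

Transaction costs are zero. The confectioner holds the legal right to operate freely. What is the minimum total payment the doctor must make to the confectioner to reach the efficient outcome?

$199

Left alone the confectioner would choose level 3 (marginal profit stays positive).
Efficient level: k* = 1 (marginal profit ≥ marginal vibration damage through 1).
The doctor must at least cover the confectioner's forgone profit from cutting 3→1: 117 + 82 = 199.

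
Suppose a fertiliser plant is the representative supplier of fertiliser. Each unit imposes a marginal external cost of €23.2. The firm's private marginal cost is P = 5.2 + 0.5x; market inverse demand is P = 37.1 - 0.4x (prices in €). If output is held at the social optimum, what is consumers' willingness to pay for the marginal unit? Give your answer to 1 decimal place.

Social marginal cost = private MC + MEC = 28.4 + 0.5x.
Set SMC = demand: 28.4 + 0.5x = 37.1 - 0.4x → x* = 9.6667.
Consumer price on the demand curve at x*: 37.1 − 0.4×9.6667 = 33.2333.

P = €33.2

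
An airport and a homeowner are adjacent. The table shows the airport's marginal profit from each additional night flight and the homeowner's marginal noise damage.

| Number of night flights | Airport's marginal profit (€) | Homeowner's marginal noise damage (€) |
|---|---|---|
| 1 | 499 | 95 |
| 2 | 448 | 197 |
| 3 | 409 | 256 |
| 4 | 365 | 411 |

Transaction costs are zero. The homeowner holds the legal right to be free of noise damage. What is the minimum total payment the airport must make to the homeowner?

Efficient level: marginal profit ≥ marginal noise damage through level 3, so k* = 3.
With the homeowner holding the right, the airport must at least compensate total damage at k*: 95 + 197 + 256 = 548.

€548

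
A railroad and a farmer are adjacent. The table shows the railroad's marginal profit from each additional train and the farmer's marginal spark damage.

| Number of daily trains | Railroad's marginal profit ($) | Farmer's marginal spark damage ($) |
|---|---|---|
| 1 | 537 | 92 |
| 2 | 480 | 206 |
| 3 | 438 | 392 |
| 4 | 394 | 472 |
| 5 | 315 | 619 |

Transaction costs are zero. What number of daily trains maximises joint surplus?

3

Bargaining reaches the level where marginal profit last exceeds marginal spark damage.
That holds through level 3 (438 ≥ 392) but not at 4 (394 < 472).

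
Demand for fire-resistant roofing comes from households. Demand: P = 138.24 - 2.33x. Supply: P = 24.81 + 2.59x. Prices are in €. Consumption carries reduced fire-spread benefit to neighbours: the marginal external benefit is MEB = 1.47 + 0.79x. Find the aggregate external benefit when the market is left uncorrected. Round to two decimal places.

€243.84

Market equilibrium (private): 24.81 + 2.59x = 138.24 - 2.33x → x_m = 23.0549.
Total external benefit = ∫₀^{x_m} (1.47 + 0.79x) dx = 1.47×23.0549 + ½×0.79×23.0549² = 243.8444.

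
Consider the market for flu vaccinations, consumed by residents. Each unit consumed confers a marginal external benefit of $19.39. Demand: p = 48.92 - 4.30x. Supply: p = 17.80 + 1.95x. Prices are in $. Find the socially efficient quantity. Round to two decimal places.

x* = 8.08

Social marginal benefit = demand + MEB = 68.31 - 4.30x.
Set SMB = MC: 68.31 - 4.30x = 17.80 + 1.95x → x* = 8.0816.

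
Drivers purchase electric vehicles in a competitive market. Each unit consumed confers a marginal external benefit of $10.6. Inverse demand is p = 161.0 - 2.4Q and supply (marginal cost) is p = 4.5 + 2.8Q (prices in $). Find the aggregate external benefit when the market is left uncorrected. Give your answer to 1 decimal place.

Market equilibrium (private): 4.5 + 2.8Q = 161.0 - 2.4Q → Q_m = 30.0962.
Total external benefit = MEB × Q_m = 10.6 × 30.0962 = 319.0197.

$319.0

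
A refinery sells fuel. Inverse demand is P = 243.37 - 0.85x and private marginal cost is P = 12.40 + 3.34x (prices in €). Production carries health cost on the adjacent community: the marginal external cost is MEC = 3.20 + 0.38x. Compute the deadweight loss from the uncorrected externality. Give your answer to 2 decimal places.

DWL = €63.79

Market equilibrium (private): 12.40 + 3.34x = 243.37 - 0.85x → x_m = 55.1241.
Social marginal cost = private MC + MEC = 15.60 + 3.72x.
Set SMC = demand: 15.60 + 3.72x = 243.37 - 0.85x → x* = 49.8403.
Height of the DWL triangle at x_m is SMC(x_m) − demand(x_m) = MEC(x_m) = 24.1472.
DWL = ½ × 5.2838 × 24.1472 = 63.7945.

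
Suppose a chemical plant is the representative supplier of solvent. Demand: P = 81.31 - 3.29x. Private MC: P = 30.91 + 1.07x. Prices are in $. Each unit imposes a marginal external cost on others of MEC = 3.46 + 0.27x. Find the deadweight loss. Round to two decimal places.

DWL = $4.68

Market equilibrium (private): 30.91 + 1.07x = 81.31 - 3.29x → x_m = 11.5596.
Social marginal cost = private MC + MEC = 34.37 + 1.34x.
Set SMC = demand: 34.37 + 1.34x = 81.31 - 3.29x → x* = 10.1382.
Height of the DWL triangle at x_m is SMC(x_m) − demand(x_m) = MEC(x_m) = 6.5811.
DWL = ½ × 1.4214 × 6.5811 = 4.6772.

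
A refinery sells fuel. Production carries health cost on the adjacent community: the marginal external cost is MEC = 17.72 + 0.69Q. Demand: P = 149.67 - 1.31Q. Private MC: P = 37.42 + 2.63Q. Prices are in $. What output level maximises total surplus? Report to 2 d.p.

Q* = 20.42

Social marginal cost = private MC + MEC = 55.14 + 3.32Q.
Set SMC = demand: 55.14 + 3.32Q = 149.67 - 1.31Q → Q* = 20.4168.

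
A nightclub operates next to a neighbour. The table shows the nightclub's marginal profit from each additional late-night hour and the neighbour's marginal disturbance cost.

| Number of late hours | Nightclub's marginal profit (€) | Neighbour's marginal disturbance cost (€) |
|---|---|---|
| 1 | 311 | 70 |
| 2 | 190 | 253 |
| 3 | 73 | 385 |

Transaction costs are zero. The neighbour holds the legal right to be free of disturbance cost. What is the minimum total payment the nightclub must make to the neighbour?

€70

Efficient level: marginal profit ≥ marginal disturbance cost through level 1, so k* = 1.
With the neighbour holding the right, the nightclub must at least compensate total damage at k*: 70 = 70.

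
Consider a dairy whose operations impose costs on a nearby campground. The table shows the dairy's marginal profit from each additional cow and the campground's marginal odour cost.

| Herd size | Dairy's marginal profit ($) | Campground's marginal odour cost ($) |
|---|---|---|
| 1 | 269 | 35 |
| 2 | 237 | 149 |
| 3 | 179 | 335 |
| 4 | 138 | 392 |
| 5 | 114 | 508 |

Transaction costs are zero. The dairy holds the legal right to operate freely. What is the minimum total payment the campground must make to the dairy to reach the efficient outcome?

$431

Left alone the dairy would choose level 5 (marginal profit stays positive).
Efficient level: k* = 2 (marginal profit ≥ marginal odour cost through 2).
The campground must at least cover the dairy's forgone profit from cutting 5→2: 179 + 138 + 114 = 431.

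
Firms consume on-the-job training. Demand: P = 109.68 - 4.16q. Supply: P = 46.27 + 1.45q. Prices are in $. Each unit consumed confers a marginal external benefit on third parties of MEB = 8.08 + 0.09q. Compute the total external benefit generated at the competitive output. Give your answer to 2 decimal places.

$97.08

Market equilibrium (private): 46.27 + 1.45q = 109.68 - 4.16q → q_m = 11.3030.
Total external benefit = ∫₀^{q_m} (8.08 + 0.09q) dq = 8.08×11.3030 + ½×0.09×11.3030² = 97.0773.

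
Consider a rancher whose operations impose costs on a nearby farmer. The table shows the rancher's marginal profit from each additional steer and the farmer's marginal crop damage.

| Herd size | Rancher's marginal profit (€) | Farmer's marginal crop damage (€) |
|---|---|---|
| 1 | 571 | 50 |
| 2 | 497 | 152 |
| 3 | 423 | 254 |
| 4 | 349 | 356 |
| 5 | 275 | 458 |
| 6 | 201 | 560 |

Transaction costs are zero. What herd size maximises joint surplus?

Bargaining reaches the level where marginal profit last exceeds marginal crop damage.
That holds through level 3 (423 ≥ 254) but not at 4 (349 < 356).

3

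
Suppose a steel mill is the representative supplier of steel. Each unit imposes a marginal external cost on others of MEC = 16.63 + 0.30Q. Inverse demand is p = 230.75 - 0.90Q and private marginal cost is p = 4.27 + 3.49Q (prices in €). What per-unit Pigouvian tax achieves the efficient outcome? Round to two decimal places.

tax = €30.05 per unit

Social marginal cost = private MC + MEC = 20.90 + 3.79Q.
Set SMC = demand: 20.90 + 3.79Q = 230.75 - 0.90Q → Q* = 44.7441.
The Pigouvian tax equals MEC at Q*: 16.63 + 0.30×44.7441 = 30.0532.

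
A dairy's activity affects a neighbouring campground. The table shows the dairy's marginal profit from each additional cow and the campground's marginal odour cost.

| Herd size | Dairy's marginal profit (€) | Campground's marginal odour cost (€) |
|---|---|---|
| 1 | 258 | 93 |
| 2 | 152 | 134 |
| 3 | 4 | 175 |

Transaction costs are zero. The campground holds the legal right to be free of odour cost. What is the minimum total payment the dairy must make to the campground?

Efficient level: marginal profit ≥ marginal odour cost through level 2, so k* = 2.
With the campground holding the right, the dairy must at least compensate total damage at k*: 93 + 134 = 227.

€227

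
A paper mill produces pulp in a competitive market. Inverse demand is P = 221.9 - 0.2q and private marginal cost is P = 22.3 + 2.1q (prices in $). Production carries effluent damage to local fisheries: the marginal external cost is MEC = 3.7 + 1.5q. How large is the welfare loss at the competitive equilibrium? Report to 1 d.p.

DWL = $2358.2

Market equilibrium (private): 22.3 + 2.1q = 221.9 - 0.2q → q_m = 86.7826.
Social marginal cost = private MC + MEC = 26.0 + 3.6q.
Set SMC = demand: 26.0 + 3.6q = 221.9 - 0.2q → q* = 51.5526.
Between q* and q_m the wedge SMC − demand runs linearly from 0 to MEC(q_m), so the loss is a triangle.
DWL = ½ × 35.2300 × 133.8739 = 2358.1887.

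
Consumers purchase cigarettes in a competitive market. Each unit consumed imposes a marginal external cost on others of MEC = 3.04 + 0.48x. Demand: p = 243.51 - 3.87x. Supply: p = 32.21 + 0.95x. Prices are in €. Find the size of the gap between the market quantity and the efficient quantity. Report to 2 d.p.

4.54 units

Market equilibrium (private): 32.21 + 0.95x = 243.51 - 3.87x → x_m = 43.8382.
Social marginal benefit = demand − MEC = 240.47 - 4.35x.
Set SMB = MC: 240.47 - 4.35x = 32.21 + 0.95x → x* = 39.2943.
Gap = |43.8382 − 39.2943| = 4.5439.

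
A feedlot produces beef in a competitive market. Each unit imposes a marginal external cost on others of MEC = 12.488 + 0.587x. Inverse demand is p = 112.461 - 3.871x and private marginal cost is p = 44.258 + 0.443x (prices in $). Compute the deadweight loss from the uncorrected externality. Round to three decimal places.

Market equilibrium (private): 44.258 + 0.443x = 112.461 - 3.871x → x_m = 15.8097.
Social marginal cost = private MC + MEC = 56.746 + 1.030x.
Set SMC = demand: 56.746 + 1.030x = 112.461 - 3.871x → x* = 11.3681.
Between x* and x_m the wedge SMC − demand runs linearly from 0 to MEC(x_m), so the loss is a triangle.
DWL = ½ × 4.4416 × 21.7683 = 48.3430.

DWL = $48.343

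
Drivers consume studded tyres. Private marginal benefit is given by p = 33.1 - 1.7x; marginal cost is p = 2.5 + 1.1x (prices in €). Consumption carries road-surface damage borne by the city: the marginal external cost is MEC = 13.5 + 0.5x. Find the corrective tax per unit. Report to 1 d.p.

tax = €16.1 per unit

Social marginal benefit = demand − MEC = 19.6 - 2.2x.
Set SMB = MC: 19.6 - 2.2x = 2.5 + 1.1x → x* = 5.1818.
The Pigouvian tax equals MEC at x*: 13.5 + 0.5×5.1818 = 16.0909.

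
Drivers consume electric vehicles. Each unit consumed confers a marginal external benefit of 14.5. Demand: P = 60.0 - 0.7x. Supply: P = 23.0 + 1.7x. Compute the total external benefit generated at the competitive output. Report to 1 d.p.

Market equilibrium (private): 23.0 + 1.7x = 60.0 - 0.7x → x_m = 15.4167.
Total external benefit = MEB × x_m = 14.5 × 15.4167 = 223.5422.

223.5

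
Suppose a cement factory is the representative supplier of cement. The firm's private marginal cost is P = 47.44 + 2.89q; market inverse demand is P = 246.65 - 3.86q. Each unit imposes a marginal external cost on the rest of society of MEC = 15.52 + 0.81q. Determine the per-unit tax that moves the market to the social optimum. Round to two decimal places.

tax = 35.20 per unit

Social marginal cost = private MC + MEC = 62.96 + 3.70q.
Set SMC = demand: 62.96 + 3.70q = 246.65 - 3.86q → q* = 24.2976.
The Pigouvian tax equals MEC at q*: 15.52 + 0.81×24.2976 = 35.2011.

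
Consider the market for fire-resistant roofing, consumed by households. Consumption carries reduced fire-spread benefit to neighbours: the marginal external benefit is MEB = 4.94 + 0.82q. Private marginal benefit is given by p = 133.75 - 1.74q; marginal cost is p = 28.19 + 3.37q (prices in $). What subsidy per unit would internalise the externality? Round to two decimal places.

subsidy = $26.06 per unit

Social marginal benefit = demand + MEB = 138.69 - 0.92q.
Set SMB = MC: 138.69 - 0.92q = 28.19 + 3.37q → q* = 25.7576.
The Pigouvian subsidy equals MEB at q*: 4.94 + 0.82×25.7576 = 26.0612.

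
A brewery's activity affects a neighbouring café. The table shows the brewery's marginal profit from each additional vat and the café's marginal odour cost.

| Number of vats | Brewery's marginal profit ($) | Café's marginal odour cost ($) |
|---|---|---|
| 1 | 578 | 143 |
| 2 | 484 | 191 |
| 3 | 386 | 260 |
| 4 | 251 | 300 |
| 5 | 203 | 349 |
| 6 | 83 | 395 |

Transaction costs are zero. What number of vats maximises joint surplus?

3

Bargaining reaches the level where marginal profit last exceeds marginal odour cost.
That holds through level 3 (386 ≥ 260) but not at 4 (251 < 300).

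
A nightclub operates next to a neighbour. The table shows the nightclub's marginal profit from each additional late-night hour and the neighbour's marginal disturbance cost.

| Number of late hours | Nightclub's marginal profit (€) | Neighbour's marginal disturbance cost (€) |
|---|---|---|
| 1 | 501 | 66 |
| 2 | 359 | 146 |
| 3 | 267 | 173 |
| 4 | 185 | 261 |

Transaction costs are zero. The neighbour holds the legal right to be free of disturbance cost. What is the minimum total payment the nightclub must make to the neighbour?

Efficient level: marginal profit ≥ marginal disturbance cost through level 3, so k* = 3.
With the neighbour holding the right, the nightclub must at least compensate total damage at k*: 66 + 146 + 173 = 385.

€385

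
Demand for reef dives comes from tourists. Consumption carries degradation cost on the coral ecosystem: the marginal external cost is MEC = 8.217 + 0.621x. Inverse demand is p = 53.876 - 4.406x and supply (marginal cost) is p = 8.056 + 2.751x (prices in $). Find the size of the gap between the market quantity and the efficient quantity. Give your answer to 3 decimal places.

Market equilibrium (private): 8.056 + 2.751x = 53.876 - 4.406x → x_m = 6.4021.
Social marginal benefit = demand − MEC = 45.659 - 5.027x.
Set SMB = MC: 45.659 - 5.027x = 8.056 + 2.751x → x* = 4.8345.
Gap = |6.4021 − 4.8345| = 1.5676.

1.568 units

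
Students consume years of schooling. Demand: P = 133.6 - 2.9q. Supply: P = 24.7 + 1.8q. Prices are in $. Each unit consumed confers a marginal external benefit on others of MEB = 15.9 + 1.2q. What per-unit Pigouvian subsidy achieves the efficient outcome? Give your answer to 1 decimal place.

subsidy = $58.7 per unit

Social marginal benefit = demand + MEB = 149.5 - 1.7q.
Set SMB = MC: 149.5 - 1.7q = 24.7 + 1.8q → q* = 35.6571.
The Pigouvian subsidy equals MEB at q*: 15.9 + 1.2×35.6571 = 58.6885.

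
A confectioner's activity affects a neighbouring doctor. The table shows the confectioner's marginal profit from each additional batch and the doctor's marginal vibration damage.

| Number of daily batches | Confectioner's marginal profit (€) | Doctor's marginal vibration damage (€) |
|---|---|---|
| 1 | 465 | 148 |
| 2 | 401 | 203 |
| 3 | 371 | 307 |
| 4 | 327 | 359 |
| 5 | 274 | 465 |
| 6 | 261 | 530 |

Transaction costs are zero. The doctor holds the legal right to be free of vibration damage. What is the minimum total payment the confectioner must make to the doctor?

Efficient level: marginal profit ≥ marginal vibration damage through level 3, so k* = 3.
With the doctor holding the right, the confectioner must at least compensate total damage at k*: 148 + 203 + 307 = 658.

€658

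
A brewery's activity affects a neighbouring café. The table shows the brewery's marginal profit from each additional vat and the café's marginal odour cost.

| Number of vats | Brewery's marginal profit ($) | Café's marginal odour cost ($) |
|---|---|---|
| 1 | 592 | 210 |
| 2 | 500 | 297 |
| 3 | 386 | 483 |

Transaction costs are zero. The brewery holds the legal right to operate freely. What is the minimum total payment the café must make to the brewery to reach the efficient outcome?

$386

Left alone the brewery would choose level 3 (marginal profit stays positive).
Efficient level: k* = 2 (marginal profit ≥ marginal odour cost through 2).
The café must at least cover the brewery's forgone profit from cutting 3→2: 386 = 386.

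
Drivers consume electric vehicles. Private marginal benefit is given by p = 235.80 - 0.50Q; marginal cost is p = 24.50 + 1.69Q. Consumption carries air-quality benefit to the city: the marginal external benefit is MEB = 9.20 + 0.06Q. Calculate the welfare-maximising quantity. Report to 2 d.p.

Q* = 103.52

Social marginal benefit = demand + MEB = 245.00 - 0.44Q.
Set SMB = MC: 245.00 - 0.44Q = 24.50 + 1.69Q → Q* = 103.5211.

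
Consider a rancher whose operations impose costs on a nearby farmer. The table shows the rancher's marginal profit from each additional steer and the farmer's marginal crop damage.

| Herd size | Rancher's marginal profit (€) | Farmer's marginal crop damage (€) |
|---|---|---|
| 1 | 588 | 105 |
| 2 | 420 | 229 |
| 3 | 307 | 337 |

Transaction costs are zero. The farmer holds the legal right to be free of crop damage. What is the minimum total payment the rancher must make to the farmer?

Efficient level: marginal profit ≥ marginal crop damage through level 2, so k* = 2.
With the farmer holding the right, the rancher must at least compensate total damage at k*: 105 + 229 = 334.

€334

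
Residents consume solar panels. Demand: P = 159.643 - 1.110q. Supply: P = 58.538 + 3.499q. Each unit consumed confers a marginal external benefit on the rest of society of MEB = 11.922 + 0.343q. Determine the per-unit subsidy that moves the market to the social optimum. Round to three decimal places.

Social marginal benefit = demand + MEB = 171.565 - 0.767q.
Set SMB = MC: 171.565 - 0.767q = 58.538 + 3.499q → q* = 26.4948.
The Pigouvian subsidy equals MEB at q*: 11.922 + 0.343×26.4948 = 21.0097.

subsidy = 21.010 per unit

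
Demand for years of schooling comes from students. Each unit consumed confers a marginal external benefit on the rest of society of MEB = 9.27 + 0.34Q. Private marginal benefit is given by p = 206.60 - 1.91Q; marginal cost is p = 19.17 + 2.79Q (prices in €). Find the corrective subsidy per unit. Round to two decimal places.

subsidy = €24.61 per unit

Social marginal benefit = demand + MEB = 215.87 - 1.57Q.
Set SMB = MC: 215.87 - 1.57Q = 19.17 + 2.79Q → Q* = 45.1147.
The Pigouvian subsidy equals MEB at Q*: 9.27 + 0.34×45.1147 = 24.6090.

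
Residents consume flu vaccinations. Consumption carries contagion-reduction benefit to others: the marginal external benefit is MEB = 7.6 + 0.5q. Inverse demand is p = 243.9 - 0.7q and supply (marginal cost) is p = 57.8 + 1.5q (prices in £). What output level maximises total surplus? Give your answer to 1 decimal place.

Social marginal benefit = demand + MEB = 251.5 - 0.2q.
Set SMB = MC: 251.5 - 0.2q = 57.8 + 1.5q → q* = 113.9412.

q* = 113.9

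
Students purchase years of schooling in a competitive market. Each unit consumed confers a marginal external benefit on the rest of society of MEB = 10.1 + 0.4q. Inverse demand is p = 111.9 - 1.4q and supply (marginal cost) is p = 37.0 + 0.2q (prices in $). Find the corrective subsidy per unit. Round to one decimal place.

subsidy = $38.4 per unit

Social marginal benefit = demand + MEB = 122.0 - q.
Set SMB = MC: 122.0 - q = 37.0 + 0.2q → q* = 70.8333.
The Pigouvian subsidy equals MEB at q*: 10.1 + 0.4×70.8333 = 38.4333.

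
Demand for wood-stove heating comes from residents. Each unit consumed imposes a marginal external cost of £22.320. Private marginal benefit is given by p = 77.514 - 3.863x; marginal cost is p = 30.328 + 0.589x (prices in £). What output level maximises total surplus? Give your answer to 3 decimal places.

x* = 5.585

Social marginal benefit = demand − MEC = 55.194 - 3.863x.
Set SMB = MC: 55.194 - 3.863x = 30.328 + 0.589x → x* = 5.5854.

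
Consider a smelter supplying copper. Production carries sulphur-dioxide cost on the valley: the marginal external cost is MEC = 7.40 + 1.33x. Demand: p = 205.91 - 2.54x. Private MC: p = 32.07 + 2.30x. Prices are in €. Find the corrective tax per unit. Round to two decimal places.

tax = €43.28 per unit

Social marginal cost = private MC + MEC = 39.47 + 3.63x.
Set SMC = demand: 39.47 + 3.63x = 205.91 - 2.54x → x* = 26.9757.
The Pigouvian tax equals MEC at x*: 7.40 + 1.33×26.9757 = 43.2777.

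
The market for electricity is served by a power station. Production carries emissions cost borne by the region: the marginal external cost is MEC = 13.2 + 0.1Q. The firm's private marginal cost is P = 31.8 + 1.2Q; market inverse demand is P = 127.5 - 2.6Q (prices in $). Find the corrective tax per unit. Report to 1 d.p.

tax = $15.3 per unit

Social marginal cost = private MC + MEC = 45.0 + 1.3Q.
Set SMC = demand: 45.0 + 1.3Q = 127.5 - 2.6Q → Q* = 21.1538.
The Pigouvian tax equals MEC at Q*: 13.2 + 0.1×21.1538 = 15.3154.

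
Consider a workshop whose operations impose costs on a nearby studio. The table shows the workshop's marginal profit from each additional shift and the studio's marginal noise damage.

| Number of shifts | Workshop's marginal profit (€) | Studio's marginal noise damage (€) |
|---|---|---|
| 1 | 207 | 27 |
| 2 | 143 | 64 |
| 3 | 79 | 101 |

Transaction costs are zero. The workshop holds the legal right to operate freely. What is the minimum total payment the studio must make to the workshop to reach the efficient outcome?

€79

Left alone the workshop would choose level 3 (marginal profit stays positive).
Efficient level: k* = 2 (marginal profit ≥ marginal noise damage through 2).
The studio must at least cover the workshop's forgone profit from cutting 3→2: 79 = 79.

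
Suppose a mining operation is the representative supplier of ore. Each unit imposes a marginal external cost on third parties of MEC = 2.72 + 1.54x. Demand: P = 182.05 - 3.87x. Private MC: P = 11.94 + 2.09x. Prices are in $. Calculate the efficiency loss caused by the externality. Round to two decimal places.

Market equilibrium (private): 11.94 + 2.09x = 182.05 - 3.87x → x_m = 28.5419.
Social marginal cost = private MC + MEC = 14.66 + 3.63x.
Set SMC = demand: 14.66 + 3.63x = 182.05 - 3.87x → x* = 22.3187.
The welfare-loss triangle has base |x_m − x*| and height MEC(x_m) (the vertical gap between SMC and demand is zero at x* and MEC at x_m).
DWL = ½ × 6.2232 × 46.6746 = 145.2327.

DWL = $145.23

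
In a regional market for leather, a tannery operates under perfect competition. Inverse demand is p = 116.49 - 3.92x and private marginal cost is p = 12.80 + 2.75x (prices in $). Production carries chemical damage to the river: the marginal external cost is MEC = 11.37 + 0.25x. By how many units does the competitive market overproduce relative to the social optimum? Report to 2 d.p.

Market equilibrium (private): 12.80 + 2.75x = 116.49 - 3.92x → x_m = 15.5457.
Social marginal cost = private MC + MEC = 24.17 + 3.00x.
Set SMC = demand: 24.17 + 3.00x = 116.49 - 3.92x → x* = 13.3410.
Gap = |15.5457 − 13.3410| = 2.2047.

2.20 units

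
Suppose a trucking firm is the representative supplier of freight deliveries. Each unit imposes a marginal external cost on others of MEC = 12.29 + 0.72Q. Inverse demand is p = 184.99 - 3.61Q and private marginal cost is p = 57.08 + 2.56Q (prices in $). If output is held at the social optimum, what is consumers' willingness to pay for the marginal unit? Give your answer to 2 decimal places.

Social marginal cost = private MC + MEC = 69.37 + 3.28Q.
Set SMC = demand: 69.37 + 3.28Q = 184.99 - 3.61Q → Q* = 16.7808.
Consumer price on the demand curve at Q*: 184.99 − 3.61×16.7808 = 124.4113.

P = $124.41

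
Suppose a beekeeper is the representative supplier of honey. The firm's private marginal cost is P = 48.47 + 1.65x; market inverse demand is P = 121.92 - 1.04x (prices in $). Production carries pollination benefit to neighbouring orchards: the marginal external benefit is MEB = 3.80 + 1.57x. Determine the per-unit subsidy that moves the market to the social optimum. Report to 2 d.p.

subsidy = $112.09 per unit

Social marginal cost = private MC − MEB = 44.67 + 0.08x.
Set SMC = demand: 44.67 + 0.08x = 121.92 - 1.04x → x* = 68.9732.
The Pigouvian subsidy equals MEB at x*: 3.80 + 1.57×68.9732 = 112.0879.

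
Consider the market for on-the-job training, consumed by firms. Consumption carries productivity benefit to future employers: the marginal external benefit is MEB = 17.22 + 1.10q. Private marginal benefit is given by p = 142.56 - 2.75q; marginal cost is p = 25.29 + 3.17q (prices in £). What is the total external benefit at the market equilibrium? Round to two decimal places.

£556.93

Market equilibrium (private): 25.29 + 3.17q = 142.56 - 2.75q → q_m = 19.8091.
Total external benefit = ∫₀^{q_m} (17.22 + 1.10q) dq = 17.22×19.8091 + ½×1.10×19.8091² = 556.9329.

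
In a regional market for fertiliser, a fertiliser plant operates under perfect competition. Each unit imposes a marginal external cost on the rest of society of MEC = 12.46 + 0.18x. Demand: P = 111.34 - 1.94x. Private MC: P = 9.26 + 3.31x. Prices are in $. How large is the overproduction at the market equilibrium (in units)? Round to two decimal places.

Market equilibrium (private): 9.26 + 3.31x = 111.34 - 1.94x → x_m = 19.4438.
Social marginal cost = private MC + MEC = 21.72 + 3.49x.
Set SMC = demand: 21.72 + 3.49x = 111.34 - 1.94x → x* = 16.5046.
Gap = |19.4438 − 16.5046| = 2.9392.

2.94 units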